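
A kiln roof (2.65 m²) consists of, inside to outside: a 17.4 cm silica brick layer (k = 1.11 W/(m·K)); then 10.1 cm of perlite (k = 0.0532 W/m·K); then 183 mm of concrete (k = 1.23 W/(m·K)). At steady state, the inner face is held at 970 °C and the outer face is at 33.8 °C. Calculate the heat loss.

Resistance network (inner→outer):
  R_silica brick = L/(kA) = 0.174/(1.11·2.65) = 0.05915 K/W
  R_perlite = L/(kA) = 0.101/(0.0532·2.65) = 0.7164 K/W
  R_concrete = L/(kA) = 0.183/(1.23·2.65) = 0.05614 K/W
ΣR = 0.05915 + 0.7164 + 0.05614 = 0.8317 K/W
Q = ΔT/ΣR = (970 °C − 33.8 °C)/0.8317 = 1130 W

Q = 1130 W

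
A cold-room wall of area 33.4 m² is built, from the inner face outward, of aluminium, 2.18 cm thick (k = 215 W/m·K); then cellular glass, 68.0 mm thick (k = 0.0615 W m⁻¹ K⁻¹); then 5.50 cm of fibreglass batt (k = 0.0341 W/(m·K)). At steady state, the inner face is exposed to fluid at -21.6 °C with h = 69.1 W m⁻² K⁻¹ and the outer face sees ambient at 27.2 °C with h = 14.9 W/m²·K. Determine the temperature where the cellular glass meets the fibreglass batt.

T = -2.08 °C

Treat each layer as a resistance in series:
  R_conv,in = 1/(hA) = 1/(69.1·33.4) = 4.333×10^-4 K/W
  R_aluminium = L/(kA) = 0.0218/(215·33.4) = 3.036×10^-6 K/W
  R_cellular glass = L/(kA) = 0.0680/(0.0615·33.4) = 0.03310 K/W
  R_fibreglass batt = L/(kA) = 0.0550/(0.0341·33.4) = 0.04829 K/W
  R_conv,out = 1/(hA) = 1/(14.9·33.4) = 0.002009 K/W
ΣR = 4.333×10^-4 + 3.036×10^-6 + 0.03310 + 0.04829 + 0.002009 = 0.08384 K/W
Q = ΔT/ΣR = (-21.6 °C − 27.2 °C)/0.08384 = -582.1 W
From the inner boundary to the cellular glass/fibreglass batt interface, ΣR_partial = 0.03354 K/W.
T_interface = T_in − Q·ΣR_partial = -21.6 °C − (-582.1)(0.03354) = -2.08 °C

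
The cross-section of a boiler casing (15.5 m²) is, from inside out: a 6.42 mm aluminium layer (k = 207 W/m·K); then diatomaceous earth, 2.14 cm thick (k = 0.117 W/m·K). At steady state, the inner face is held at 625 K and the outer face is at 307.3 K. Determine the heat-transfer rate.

Treat each layer as a resistance in series:
  R_aluminium = L/(kA) = 0.00642/(207·15.5) = 2.001×10^-6 K/W
  R_diatomaceous earth = L/(kA) = 0.0214/(0.117·15.5) = 0.01180 K/W
ΣR = 2.001×10^-6 + 0.01180 = 0.01180 K/W
Q = ΔT/ΣR = (625 K − 307.3 K)/0.01180 = 26900 W

Q = 26900 W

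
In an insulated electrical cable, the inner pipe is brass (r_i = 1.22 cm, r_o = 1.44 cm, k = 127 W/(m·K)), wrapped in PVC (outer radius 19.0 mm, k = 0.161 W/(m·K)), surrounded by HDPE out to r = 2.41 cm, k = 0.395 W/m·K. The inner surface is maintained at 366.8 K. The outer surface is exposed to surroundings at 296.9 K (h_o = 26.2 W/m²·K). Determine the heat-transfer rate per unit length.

Q' = 112 W/m

Treat each layer as a resistance in series:
  R'_brass = ln(0.0144/0.0122)/(2πk) = 0.1658/(2π·127) = 2.078×10^-4 m·K/W
  R'_PVC = ln(0.0190/0.0144)/(2πk) = 0.2772/(2π·0.161) = 0.2740 m·K/W
  R'_HDPE = ln(0.0241/0.0190)/(2πk) = 0.2378/(2π·0.395) = 0.09580 m·K/W
  R'_conv,out = 1/(2πr h) = 1/(2π·0.0241·26.2) = 0.2521 m·K/W
ΣR = 2.078×10^-4 + 0.2740 + 0.09580 + 0.2521 = 0.6221 m·K/W
Q' = ΔT/ΣR = (366.8 K − 296.9 K)/0.6221 = 112 W/m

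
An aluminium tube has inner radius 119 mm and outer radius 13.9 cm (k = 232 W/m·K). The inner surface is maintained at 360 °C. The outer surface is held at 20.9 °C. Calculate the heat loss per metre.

Q' = 3180 kW/m

Q' = 2πk·ΔT/ln(r₂/r₁) = 2π × 232 × 339.1 / ln(0.139/0.119) = 3.18×10^6 W/m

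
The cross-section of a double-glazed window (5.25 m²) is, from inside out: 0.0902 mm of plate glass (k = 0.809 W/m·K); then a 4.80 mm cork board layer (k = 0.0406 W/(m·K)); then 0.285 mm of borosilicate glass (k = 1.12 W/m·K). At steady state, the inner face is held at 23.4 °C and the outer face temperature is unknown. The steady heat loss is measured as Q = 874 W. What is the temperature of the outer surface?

T_out = 3.66 °C

Sum the resistances:
  R_plate glass = L/(kA) = 9.02×10^-5/(0.809·5.25) = 2.124×10^-5 K/W
  R_cork board = L/(kA) = 0.00480/(0.0406·5.25) = 0.02252 K/W
  R_borosilicate glass = L/(kA) = 2.85×10^-4/(1.12·5.25) = 4.847×10^-5 K/W
ΣR = 0.02259 K/W
ΔT = Q·ΣR = 874 × 0.02259 = 19.74 K
Heat flows outward, so T_out = T_in − ΔT = 23.4 − 19.74 = 3.66 °C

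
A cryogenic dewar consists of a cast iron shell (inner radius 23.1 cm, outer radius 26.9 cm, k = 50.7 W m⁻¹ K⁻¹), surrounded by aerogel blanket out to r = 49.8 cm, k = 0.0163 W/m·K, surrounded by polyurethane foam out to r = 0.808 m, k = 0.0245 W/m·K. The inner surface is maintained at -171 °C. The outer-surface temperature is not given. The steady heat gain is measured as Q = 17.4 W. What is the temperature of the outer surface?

T_out = 17.8 °C

Series resistances:
  R_cast iron = (1/0.231 − 1/0.269)/(4πk) = 0.6115/(4π·50.7) = 9.598×10^-4 K/W
  R_aerogel blanket = (1/0.269 − 1/0.498)/(4πk) = 1.709/(4π·0.0163) = 8.346 K/W
  R_polyurethane foam = (1/0.498 − 1/0.808)/(4πk) = 0.7704/(4π·0.0245) = 2.502 K/W
ΣR = 10.85 K/W
ΔT = Q·ΣR = 17.4 × 10.85 = 188.8 K
Heat flows inward, so T_out = T_in + ΔT = -171 + 188.8 = 17.8 °C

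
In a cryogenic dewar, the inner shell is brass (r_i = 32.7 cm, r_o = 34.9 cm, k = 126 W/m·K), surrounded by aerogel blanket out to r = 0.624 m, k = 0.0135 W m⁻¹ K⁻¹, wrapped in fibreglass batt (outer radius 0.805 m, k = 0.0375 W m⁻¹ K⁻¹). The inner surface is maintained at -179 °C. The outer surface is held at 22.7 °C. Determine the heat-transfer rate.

Q = 24.6 W

Treat each layer as a resistance in series:
  R_brass = (1/0.327 − 1/0.349)/(4πk) = 0.1928/(4π·126) = 1.218×10^-4 K/W
  R_aerogel blanket = (1/0.349 − 1/0.624)/(4πk) = 1.263/(4π·0.0135) = 7.444 K/W
  R_fibreglass batt = (1/0.624 − 1/0.805)/(4πk) = 0.3603/(4π·0.0375) = 0.7646 K/W
ΣR = 1.218×10^-4 + 7.444 + 0.7646 = 8.209 K/W
Q = ΔT/ΣR = (-179 °C − 22.7 °C)/8.209 = -24.6 W
(Negative Q ⇒ heat flows inward; heat gain = 24.6 W.)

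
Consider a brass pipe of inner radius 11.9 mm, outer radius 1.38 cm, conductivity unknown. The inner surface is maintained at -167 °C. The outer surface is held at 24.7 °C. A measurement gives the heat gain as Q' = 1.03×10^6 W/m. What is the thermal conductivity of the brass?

k = 127 W/m·K

ΣR = ΔT/Q' = |-167 − 24.7|/1.03×10^6 = 1.861×10^-4 m·K/W
ln(r₂/r₁)/(2πk) = 1.861×10^-4 ⇒ k = 0.1481/(2π·1.861×10^-4) = 127 W/m·K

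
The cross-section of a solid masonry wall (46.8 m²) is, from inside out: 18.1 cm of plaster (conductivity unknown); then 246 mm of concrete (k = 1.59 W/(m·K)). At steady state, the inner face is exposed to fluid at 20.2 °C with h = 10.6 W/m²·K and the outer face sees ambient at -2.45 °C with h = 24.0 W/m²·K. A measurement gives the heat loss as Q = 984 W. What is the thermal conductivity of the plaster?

k = 0.230 W/m·K

ΣR = ΔT/Q = |20.2 − -2.45|/984 = 0.02302 K/W
Known resistances:
  R_conv,in = 1/(hA) = 1/(10.6·46.8) = 0.002016 K/W
  R_concrete = L/(kA) = 0.246/(1.59·46.8) = 0.003306 K/W
  R_conv,out = 1/(hA) = 1/(24.0·46.8) = 8.903×10^-4 K/W
R_plaster = ΣR − ΣR_known = 0.02302 − 0.006212 = 0.01681 K/W
L/(kA) = 0.01681 ⇒ k = 0.181/(0.01681·46.8) = 0.230 W/m·K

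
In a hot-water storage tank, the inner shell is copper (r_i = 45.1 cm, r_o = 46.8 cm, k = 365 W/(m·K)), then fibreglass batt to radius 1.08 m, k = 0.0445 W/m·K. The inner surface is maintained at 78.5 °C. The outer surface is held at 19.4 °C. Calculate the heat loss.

Q = 27.3 W

Treat each layer as a resistance in series:
  R_copper = (1/0.451 − 1/0.468)/(4πk) = 0.08054/(4π·365) = 1.756×10^-5 K/W
  R_fibreglass batt = (1/0.468 − 1/1.08)/(4πk) = 1.211/(4π·0.0445) = 2.165 K/W
ΣR = 1.756×10^-5 + 2.165 = 2.165 K/W
Q = ΔT/ΣR = (78.5 °C − 19.4 °C)/2.165 = 27.3 W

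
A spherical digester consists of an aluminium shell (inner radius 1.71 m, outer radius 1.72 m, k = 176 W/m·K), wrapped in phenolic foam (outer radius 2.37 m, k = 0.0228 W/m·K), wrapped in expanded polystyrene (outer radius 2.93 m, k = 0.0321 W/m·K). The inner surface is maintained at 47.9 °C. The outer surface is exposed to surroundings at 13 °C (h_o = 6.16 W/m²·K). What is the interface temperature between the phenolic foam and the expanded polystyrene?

T = 22.3 °C

Treat each layer as a resistance in series:
  R_aluminium = (1/1.71 − 1/1.72)/(4πk) = 0.003400/(4π·176) = 1.537×10^-6 K/W
  R_phenolic foam = (1/1.72 − 1/2.37)/(4πk) = 0.1595/(4π·0.0228) = 0.5565 K/W
  R_expanded polystyrene = (1/2.37 − 1/2.93)/(4πk) = 0.08064/(4π·0.0321) = 0.1999 K/W
  R_conv,out = 1/(4πr²h) = 1/(4π·2.93²·6.16) = 0.001505 K/W
ΣR = 1.537×10^-6 + 0.5565 + 0.1999 + 0.001505 = 0.7579 K/W
Q = ΔT/ΣR = (47.9 °C − 13 °C)/0.7579 = 46.05 W
From the inner boundary to the phenolic foam/expanded polystyrene interface, ΣR_partial = 0.5565 K/W.
T_interface = T_in − Q·ΣR_partial = 47.9 °C − (46.05)(0.5565) = 22.3 °C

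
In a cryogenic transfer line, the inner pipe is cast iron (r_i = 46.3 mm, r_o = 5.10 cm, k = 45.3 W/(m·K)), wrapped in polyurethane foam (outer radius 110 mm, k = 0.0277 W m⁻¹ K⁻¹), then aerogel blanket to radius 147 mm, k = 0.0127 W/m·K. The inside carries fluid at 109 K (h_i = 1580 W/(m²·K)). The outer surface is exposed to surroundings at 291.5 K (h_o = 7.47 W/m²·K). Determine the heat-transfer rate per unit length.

Series thermal resistances, inner to outer:
  R'_conv,in = 1/(2πr h) = 1/(2π·0.0463·1580) = 0.002176 m·K/W
  R'_cast iron = ln(0.0510/0.0463)/(2πk) = 0.09668/(2π·45.3) = 3.397×10^-4 m·K/W
  R'_polyurethane foam = ln(0.110/0.0510)/(2πk) = 0.7687/(2π·0.0277) = 4.416 m·K/W
  R'_aerogel blanket = ln(0.147/0.110)/(2πk) = 0.2900/(2π·0.0127) = 3.634 m·K/W
  R'_conv,out = 1/(2πr h) = 1/(2π·0.147·7.47) = 0.1449 m·K/W
ΣR = 0.002176 + 3.397×10^-4 + 4.416 + 3.634 + 0.1449 = 8.197 m·K/W
Q' = ΔT/ΣR = (109 K − 291.5 K)/8.197 = -22.3 W/m
(Negative Q' ⇒ heat flows inward; heat gain = 22.3 W/m.)

Q' = 22.3 W/m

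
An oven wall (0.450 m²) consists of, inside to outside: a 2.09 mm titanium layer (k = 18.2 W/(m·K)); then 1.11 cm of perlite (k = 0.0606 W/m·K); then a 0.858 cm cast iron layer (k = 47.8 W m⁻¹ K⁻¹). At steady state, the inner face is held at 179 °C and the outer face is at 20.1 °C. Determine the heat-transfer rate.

Q = 390 W

Series thermal resistances, inner to outer:
  R_titanium = L/(kA) = 0.00209/(18.2·0.450) = 2.552×10^-4 K/W
  R_perlite = L/(kA) = 0.0111/(0.0606·0.450) = 0.4070 K/W
  R_cast iron = L/(kA) = 0.00858/(47.8·0.450) = 3.989×10^-4 K/W
ΣR = 2.552×10^-4 + 0.4070 + 3.989×10^-4 = 0.4077 K/W
Q = ΔT/ΣR = (179 °C − 20.1 °C)/0.4077 = 390 W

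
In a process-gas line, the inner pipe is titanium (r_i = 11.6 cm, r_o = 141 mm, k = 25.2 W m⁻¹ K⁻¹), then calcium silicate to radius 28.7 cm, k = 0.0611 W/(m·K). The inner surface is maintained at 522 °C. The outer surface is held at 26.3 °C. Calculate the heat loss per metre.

Q' = 268 W/m

Series thermal resistances, inner to outer:
  R'_titanium = ln(0.141/0.116)/(2πk) = 0.1952/(2π·25.2) = 0.001233 m·K/W
  R'_calcium silicate = ln(0.287/0.141)/(2πk) = 0.7107/(2π·0.0611) = 1.851 m·K/W
ΣR = 0.001233 + 1.851 = 1.852 m·K/W
Q' = ΔT/ΣR = (522 °C − 26.3 °C)/1.852 = 268 W/m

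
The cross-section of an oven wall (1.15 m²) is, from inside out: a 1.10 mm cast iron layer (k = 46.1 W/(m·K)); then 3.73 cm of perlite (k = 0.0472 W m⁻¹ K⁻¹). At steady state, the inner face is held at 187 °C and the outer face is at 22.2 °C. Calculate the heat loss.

Q = 240 W

Series thermal resistances, inner to outer:
  R_cast iron = L/(kA) = 0.00110/(46.1·1.15) = 2.075×10^-5 K/W
  R_perlite = L/(kA) = 0.0373/(0.0472·1.15) = 0.6872 K/W
ΣR = 2.075×10^-5 + 0.6872 = 0.6872 K/W
Q = ΔT/ΣR = (187 °C − 22.2 °C)/0.6872 = 240 W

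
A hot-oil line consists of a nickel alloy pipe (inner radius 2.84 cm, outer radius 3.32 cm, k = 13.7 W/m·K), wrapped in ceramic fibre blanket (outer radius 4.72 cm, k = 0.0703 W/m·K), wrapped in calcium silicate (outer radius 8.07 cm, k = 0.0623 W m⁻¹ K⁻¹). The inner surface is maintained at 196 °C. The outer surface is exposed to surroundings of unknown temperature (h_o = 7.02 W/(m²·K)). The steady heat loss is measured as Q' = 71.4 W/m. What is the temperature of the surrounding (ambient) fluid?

T_out = 21.1 °C

Sum the resistances:
  R'_nickel alloy = ln(0.0332/0.0284)/(2πk) = 0.1562/(2π·13.7) = 0.001814 m·K/W
  R'_ceramic fibre blanket = ln(0.0472/0.0332)/(2πk) = 0.3518/(2π·0.0703) = 0.7966 m·K/W
  R'_calcium silicate = ln(0.0807/0.0472)/(2πk) = 0.5363/(2π·0.0623) = 1.370 m·K/W
  R'_conv,out = 1/(2πr h) = 1/(2π·0.0807·7.02) = 0.2809 m·K/W
ΣR = 2.449 m·K/W
ΔT = Q'·ΣR = 71.4 × 2.449 = 174.9 K
Heat flows outward, so T_out = T_in − ΔT = 196 − 174.9 = 21.1 °C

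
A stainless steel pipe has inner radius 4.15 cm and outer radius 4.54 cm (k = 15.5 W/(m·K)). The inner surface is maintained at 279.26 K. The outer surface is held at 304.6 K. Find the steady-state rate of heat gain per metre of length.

Q' = 2πk·ΔT/ln(r₂/r₁) = 2π × 15.5 × 25.34 / ln(0.0454/0.0415) = 27500 W/m

Q' = 27.5 kW/m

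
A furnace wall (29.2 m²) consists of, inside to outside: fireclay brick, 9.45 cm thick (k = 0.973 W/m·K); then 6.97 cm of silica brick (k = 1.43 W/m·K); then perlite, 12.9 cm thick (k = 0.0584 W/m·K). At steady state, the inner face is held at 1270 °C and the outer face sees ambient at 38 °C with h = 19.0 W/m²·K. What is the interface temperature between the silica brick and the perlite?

Resistance network (inner→outer):
  R_fireclay brick = L/(kA) = 0.0945/(0.973·29.2) = 0.003326 K/W
  R_silica brick = L/(kA) = 0.0697/(1.43·29.2) = 0.001669 K/W
  R_perlite = L/(kA) = 0.129/(0.0584·29.2) = 0.07565 K/W
  R_conv,out = 1/(hA) = 1/(19.0·29.2) = 0.001802 K/W
ΣR = 0.003326 + 0.001669 + 0.07565 + 0.001802 = 0.08245 K/W
Q = ΔT/ΣR = (1270 °C − 38 °C)/0.08245 = 14940 W
From the inner boundary to the silica brick/perlite interface, ΣR_partial = 0.004995 K/W.
T_interface = T_in − Q·ΣR_partial = 1270 °C − (14940)(0.004995) = 1195 °C

T = 1195 °C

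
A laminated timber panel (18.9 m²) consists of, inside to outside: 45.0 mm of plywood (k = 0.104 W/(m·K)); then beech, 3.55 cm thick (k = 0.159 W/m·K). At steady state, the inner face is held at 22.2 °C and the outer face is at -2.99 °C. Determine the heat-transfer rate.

Treat each layer as a resistance in series:
  R_plywood = L/(kA) = 0.0450/(0.104·18.9) = 0.02289 K/W
  R_beech = L/(kA) = 0.0355/(0.159·18.9) = 0.01181 K/W
ΣR = 0.02289 + 0.01181 = 0.03470 K/W
Q = ΔT/ΣR = (22.2 °C − -2.99 °C)/0.03470 = 726 W

Q = 726 W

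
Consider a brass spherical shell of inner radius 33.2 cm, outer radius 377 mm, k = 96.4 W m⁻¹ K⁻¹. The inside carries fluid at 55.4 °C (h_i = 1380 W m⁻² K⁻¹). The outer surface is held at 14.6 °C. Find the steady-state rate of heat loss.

Treat each layer as a resistance in series:
  R_conv,in = 1/(4πr²h) = 1/(4π·0.332²·1380) = 5.232×10^-4 K/W
  R_brass = (1/0.332 − 1/0.377)/(4πk) = 0.3595/(4π·96.4) = 2.968×10^-4 K/W
ΣR = 5.232×10^-4 + 2.968×10^-4 = 8.200×10^-4 K/W
Q = ΔT/ΣR = (55.4 °C − 14.6 °C)/8.200×10^-4 = 49800 W

Q = 49800 W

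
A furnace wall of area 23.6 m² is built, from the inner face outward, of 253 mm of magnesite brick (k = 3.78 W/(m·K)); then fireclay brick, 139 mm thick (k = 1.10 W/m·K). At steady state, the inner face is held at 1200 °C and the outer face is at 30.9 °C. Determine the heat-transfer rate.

Q = 143 kW

Resistance network (inner→outer):
  R_magnesite brick = L/(kA) = 0.253/(3.78·23.6) = 0.002836 K/W
  R_fireclay brick = L/(kA) = 0.139/(1.10·23.6) = 0.005354 K/W
ΣR = 0.002836 + 0.005354 = 0.008190 K/W
Q = ΔT/ΣR = (1200 °C − 30.9 °C)/0.008190 = 1.43×10^5 W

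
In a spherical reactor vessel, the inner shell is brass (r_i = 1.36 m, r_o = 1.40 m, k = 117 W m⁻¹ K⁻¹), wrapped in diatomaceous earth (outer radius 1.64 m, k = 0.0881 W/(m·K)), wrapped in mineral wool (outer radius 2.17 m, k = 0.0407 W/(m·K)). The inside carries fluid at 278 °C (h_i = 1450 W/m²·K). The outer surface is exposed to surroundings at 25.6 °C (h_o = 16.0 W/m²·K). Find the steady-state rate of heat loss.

Series thermal resistances, inner to outer:
  R_conv,in = 1/(4πr²h) = 1/(4π·1.36²·1450) = 2.967×10^-5 K/W
  R_brass = (1/1.36 − 1/1.40)/(4πk) = 0.02101/(4π·117) = 1.429×10^-5 K/W
  R_diatomaceous earth = (1/1.40 − 1/1.64)/(4πk) = 0.1045/(4π·0.0881) = 0.09442 K/W
  R_mineral wool = (1/1.64 − 1/2.17)/(4πk) = 0.1489/(4π·0.0407) = 0.2912 K/W
  R_conv,out = 1/(4πr²h) = 1/(4π·2.17²·16.0) = 0.001056 K/W
ΣR = 2.967×10^-5 + 1.429×10^-5 + 0.09442 + 0.2912 + 0.001056 = 0.3867 K/W
Q = ΔT/ΣR = (278 °C − 25.6 °C)/0.3867 = 653 W

Q = 653 W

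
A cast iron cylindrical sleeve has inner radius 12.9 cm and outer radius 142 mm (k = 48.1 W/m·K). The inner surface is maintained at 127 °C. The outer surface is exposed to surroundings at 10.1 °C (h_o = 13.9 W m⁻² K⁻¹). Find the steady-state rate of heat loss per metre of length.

Q' = 1440 W/m

Resistance network (inner→outer):
  R'_cast iron = ln(0.142/0.129)/(2πk) = 0.09601/(2π·48.1) = 3.177×10^-4 m·K/W
  R'_conv,out = 1/(2πr h) = 1/(2π·0.142·13.9) = 0.08063 m·K/W
ΣR = 3.177×10^-4 + 0.08063 = 0.08095 m·K/W
Q' = ΔT/ΣR = (127 °C − 10.1 °C)/0.08095 = 1440 W/m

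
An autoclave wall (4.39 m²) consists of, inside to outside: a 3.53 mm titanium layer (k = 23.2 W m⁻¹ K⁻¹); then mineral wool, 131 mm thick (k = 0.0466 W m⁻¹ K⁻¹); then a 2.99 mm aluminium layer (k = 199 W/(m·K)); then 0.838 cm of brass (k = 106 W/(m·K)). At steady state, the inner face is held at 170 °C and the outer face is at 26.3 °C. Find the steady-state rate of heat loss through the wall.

Treat each layer as a resistance in series:
  R_titanium = L/(kA) = 0.00353/(23.2·4.39) = 3.466×10^-5 K/W
  R_mineral wool = L/(kA) = 0.131/(0.0466·4.39) = 0.6404 K/W
  R_aluminium = L/(kA) = 0.00299/(199·4.39) = 3.423×10^-6 K/W
  R_brass = L/(kA) = 0.00838/(106·4.39) = 1.801×10^-5 K/W
ΣR = 3.466×10^-5 + 0.6404 + 3.423×10^-6 + 1.801×10^-5 = 0.6405 K/W
Q = ΔT/ΣR = (170 °C − 26.3 °C)/0.6405 = 224 W

Q = 224 W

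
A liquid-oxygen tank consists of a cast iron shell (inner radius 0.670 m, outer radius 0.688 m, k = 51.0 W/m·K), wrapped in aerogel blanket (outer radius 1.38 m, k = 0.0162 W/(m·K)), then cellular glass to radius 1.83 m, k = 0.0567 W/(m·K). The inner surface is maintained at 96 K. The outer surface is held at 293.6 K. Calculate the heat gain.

Q = 51.6 W

Treat each layer as a resistance in series:
  R_cast iron = (1/0.670 − 1/0.688)/(4πk) = 0.03905/(4π·51.0) = 6.093×10^-5 K/W
  R_aerogel blanket = (1/0.688 − 1/1.38)/(4πk) = 0.7289/(4π·0.0162) = 3.580 K/W
  R_cellular glass = (1/1.38 − 1/1.83)/(4πk) = 0.1782/(4π·0.0567) = 0.2501 K/W
ΣR = 6.093×10^-5 + 3.580 + 0.2501 = 3.830 K/W
Q = ΔT/ΣR = (96 K − 293.6 K)/3.830 = -51.6 W
(Negative Q ⇒ heat flows inward; heat gain = 51.6 W.)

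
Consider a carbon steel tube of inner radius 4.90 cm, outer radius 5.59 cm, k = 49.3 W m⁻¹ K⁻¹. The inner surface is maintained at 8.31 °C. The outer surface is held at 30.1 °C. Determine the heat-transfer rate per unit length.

Q' = 2πk·ΔT/ln(r₂/r₁) = 2π × 49.3 × 21.79 / ln(0.0559/0.0490) = 51200 W/m

Q' = 51200 W/m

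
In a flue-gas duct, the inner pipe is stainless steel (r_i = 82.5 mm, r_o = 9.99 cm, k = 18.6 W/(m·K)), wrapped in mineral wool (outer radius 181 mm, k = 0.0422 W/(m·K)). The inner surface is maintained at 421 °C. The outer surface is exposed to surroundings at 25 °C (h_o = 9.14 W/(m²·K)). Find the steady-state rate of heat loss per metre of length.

Series thermal resistances, inner to outer:
  R'_stainless steel = ln(0.0999/0.0825)/(2πk) = 0.1914/(2π·18.6) = 0.001638 m·K/W
  R'_mineral wool = ln(0.181/0.0999)/(2πk) = 0.5943/(2π·0.0422) = 2.241 m·K/W
  R'_conv,out = 1/(2πr h) = 1/(2π·0.181·9.14) = 0.09620 m·K/W
ΣR = 0.001638 + 2.241 + 0.09620 = 2.339 m·K/W
Q' = ΔT/ΣR = (421 °C − 25 °C)/2.339 = 169 W/m

Q' = 169 W/m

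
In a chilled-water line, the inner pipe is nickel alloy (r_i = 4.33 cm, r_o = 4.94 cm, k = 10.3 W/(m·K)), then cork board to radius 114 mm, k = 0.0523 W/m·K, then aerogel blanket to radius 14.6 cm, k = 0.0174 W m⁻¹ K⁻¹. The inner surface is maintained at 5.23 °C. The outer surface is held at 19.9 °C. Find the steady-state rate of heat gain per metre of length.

Resistance network (inner→outer):
  R'_nickel alloy = ln(0.0494/0.0433)/(2πk) = 0.1318/(2π·10.3) = 0.002037 m·K/W
  R'_cork board = ln(0.114/0.0494)/(2πk) = 0.8362/(2π·0.0523) = 2.545 m·K/W
  R'_aerogel blanket = ln(0.146/0.114)/(2πk) = 0.2474/(2π·0.0174) = 2.263 m·K/W
ΣR = 0.002037 + 2.545 + 2.263 = 4.810 m·K/W
Q' = ΔT/ΣR = (5.23 °C − 19.9 °C)/4.810 = -3.05 W/m
(Negative Q' ⇒ heat flows inward; heat gain = 3.05 W/m.)

Q' = 3.05 W/m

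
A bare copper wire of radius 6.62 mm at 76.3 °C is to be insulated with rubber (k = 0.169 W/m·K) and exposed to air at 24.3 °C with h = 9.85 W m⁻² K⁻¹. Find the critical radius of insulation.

For a cylinder, r_cr = k_ins/h = 0.169/9.85 = 0.0172 m = 1.72 cm

r_cr = 1.72 cm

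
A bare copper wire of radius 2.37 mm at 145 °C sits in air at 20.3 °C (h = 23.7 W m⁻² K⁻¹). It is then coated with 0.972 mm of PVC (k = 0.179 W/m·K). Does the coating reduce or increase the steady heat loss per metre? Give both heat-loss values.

Critical radius for a cylinder: r_cr = k/h = 0.00755 m = 0.755 cm.
Outer radius after coating: r₂ = 0.00237 + 9.72×10^-4 = 0.003342 m.
Since r₁ < r_cr and r₂ ≤ r_cr, the coating moves toward the maximum at r_cr — heat loss rises.
Bare: R = 1/(2πr₁h) = 2.834 m·K/W; Q = 124.7/2.834 = 44.0 W/m.
Coated: R = R_cond + R_conv = 2.315 m·K/W; Q = 124.7/2.315 = 53.9 W/m.

increases: 44.0 → 53.9 W/m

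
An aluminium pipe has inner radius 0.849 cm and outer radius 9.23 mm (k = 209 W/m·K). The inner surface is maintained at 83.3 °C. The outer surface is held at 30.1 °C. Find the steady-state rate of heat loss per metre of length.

Q' = 8.36×10^5 W/m

Q' = 2πk·ΔT/ln(r₂/r₁) = 2π × 209 × 53.2 / ln(0.00923/0.00849) = 8.36×10^5 W/m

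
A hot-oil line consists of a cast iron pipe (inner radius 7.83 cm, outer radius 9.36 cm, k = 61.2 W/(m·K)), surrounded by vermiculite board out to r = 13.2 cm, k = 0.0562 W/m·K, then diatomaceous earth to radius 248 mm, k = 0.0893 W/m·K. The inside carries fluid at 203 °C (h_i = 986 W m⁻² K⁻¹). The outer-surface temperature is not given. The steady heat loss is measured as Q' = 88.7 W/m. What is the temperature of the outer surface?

T_out = 16.7 °C

Sum the resistances:
  R'_conv,in = 1/(2πr h) = 1/(2π·0.0783·986) = 0.002061 m·K/W
  R'_cast iron = ln(0.0936/0.0783)/(2πk) = 0.1785/(2π·61.2) = 4.642×10^-4 m·K/W
  R'_vermiculite board = ln(0.132/0.0936)/(2πk) = 0.3438/(2π·0.0562) = 0.9735 m·K/W
  R'_diatomaceous earth = ln(0.248/0.132)/(2πk) = 0.6306/(2π·0.0893) = 1.124 m·K/W
ΣR = 2.100 m·K/W
ΔT = Q'·ΣR = 88.7 × 2.100 = 186.3 K
Heat flows outward, so T_out = T_in − ΔT = 203 − 186.3 = 16.7 °C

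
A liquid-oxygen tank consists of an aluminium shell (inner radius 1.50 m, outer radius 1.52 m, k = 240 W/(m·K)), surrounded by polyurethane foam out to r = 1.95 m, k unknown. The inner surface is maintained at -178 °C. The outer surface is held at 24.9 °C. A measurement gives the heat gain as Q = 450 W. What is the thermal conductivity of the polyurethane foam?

k = 0.0256 W/m·K

ΣR = ΔT/Q = |-178 − 24.9|/450 = 0.4509 K/W
Known resistances:
  R_aluminium = (1/1.50 − 1/1.52)/(4πk) = 0.008772/(4π·240) = 2.909×10^-6 K/W
R_polyurethane foam = ΣR − ΣR_known = 0.4509 − 2.909×10^-6 = 0.4509 K/W
(1/r₁−1/r₂)/(4πk) = 0.4509 ⇒ k = 0.1451/(4π·0.4509) = 0.0256 W/m·K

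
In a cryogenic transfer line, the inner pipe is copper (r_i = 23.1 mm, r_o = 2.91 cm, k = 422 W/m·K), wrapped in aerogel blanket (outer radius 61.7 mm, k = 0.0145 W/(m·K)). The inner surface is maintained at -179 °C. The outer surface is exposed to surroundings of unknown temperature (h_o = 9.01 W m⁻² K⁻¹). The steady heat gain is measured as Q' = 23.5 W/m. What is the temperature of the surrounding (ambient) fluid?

T_out = 21.6 °C

Series resistances:
  R'_copper = ln(0.0291/0.0231)/(2πk) = 0.2309/(2π·422) = 8.708×10^-5 m·K/W
  R'_aerogel blanket = ln(0.0617/0.0291)/(2πk) = 0.7515/(2π·0.0145) = 8.249 m·K/W
  R'_conv,out = 1/(2πr h) = 1/(2π·0.0617·9.01) = 0.2863 m·K/W
ΣR = 8.535 m·K/W
ΔT = Q'·ΣR = 23.5 × 8.535 = 200.6 K
Heat flows inward, so T_out = T_in + ΔT = -179 + 200.6 = 21.6 °C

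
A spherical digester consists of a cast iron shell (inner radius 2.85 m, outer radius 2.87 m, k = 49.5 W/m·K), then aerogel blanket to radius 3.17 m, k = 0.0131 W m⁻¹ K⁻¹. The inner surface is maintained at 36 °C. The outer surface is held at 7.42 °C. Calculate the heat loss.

Q = 143 W

Resistance network (inner→outer):
  R_cast iron = (1/2.85 − 1/2.87)/(4πk) = 0.002445/(4π·49.5) = 3.931×10^-6 K/W
  R_aerogel blanket = (1/2.87 − 1/3.17)/(4πk) = 0.03297/(4π·0.0131) = 0.2003 K/W
ΣR = 3.931×10^-6 + 0.2003 = 0.2003 K/W
Q = ΔT/ΣR = (36 °C − 7.42 °C)/0.2003 = 143 W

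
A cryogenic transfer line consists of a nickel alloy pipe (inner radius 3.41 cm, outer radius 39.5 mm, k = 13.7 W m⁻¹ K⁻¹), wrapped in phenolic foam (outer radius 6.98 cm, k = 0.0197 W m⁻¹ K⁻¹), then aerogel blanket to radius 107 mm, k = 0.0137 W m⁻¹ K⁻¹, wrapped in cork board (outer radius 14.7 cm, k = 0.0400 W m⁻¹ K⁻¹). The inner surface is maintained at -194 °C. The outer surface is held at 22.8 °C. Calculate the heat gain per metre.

Q' = 20.0 W/m

Resistance network (inner→outer):
  R'_nickel alloy = ln(0.0395/0.0341)/(2πk) = 0.1470/(2π·13.7) = 0.001708 m·K/W
  R'_phenolic foam = ln(0.0698/0.0395)/(2πk) = 0.5693/(2π·0.0197) = 4.600 m·K/W
  R'_aerogel blanket = ln(0.107/0.0698)/(2πk) = 0.4272/(2π·0.0137) = 4.963 m·K/W
  R'_cork board = ln(0.147/0.107)/(2πk) = 0.3176/(2π·0.0400) = 1.264 m·K/W
ΣR = 0.001708 + 4.600 + 4.963 + 1.264 = 10.83 m·K/W
Q' = ΔT/ΣR = (-194 °C − 22.8 °C)/10.83 = -20.0 W/m
(Negative Q' ⇒ heat flows inward; heat gain = 20.0 W/m.)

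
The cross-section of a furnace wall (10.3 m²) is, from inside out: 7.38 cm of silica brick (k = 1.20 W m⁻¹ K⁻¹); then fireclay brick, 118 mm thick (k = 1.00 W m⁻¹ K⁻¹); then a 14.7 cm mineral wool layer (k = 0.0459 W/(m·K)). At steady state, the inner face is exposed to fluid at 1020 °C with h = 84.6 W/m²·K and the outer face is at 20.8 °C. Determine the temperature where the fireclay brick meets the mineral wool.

T = 964 °C

Series thermal resistances, inner to outer:
  R_conv,in = 1/(hA) = 1/(84.6·10.3) = 0.001148 K/W
  R_silica brick = L/(kA) = 0.0738/(1.20·10.3) = 0.005971 K/W
  R_fireclay brick = L/(kA) = 0.118/(1.00·10.3) = 0.01146 K/W
  R_mineral wool = L/(kA) = 0.147/(0.0459·10.3) = 0.3109 K/W
ΣR = 0.001148 + 0.005971 + 0.01146 + 0.3109 = 0.3295 K/W
Q = ΔT/ΣR = (1020 °C − 20.8 °C)/0.3295 = 3032 W
From the inner boundary to the fireclay brick/mineral wool interface, ΣR_partial = 0.01858 K/W.
T_interface = T_in − Q·ΣR_partial = 1020 °C − (3032)(0.01858) = 964 °C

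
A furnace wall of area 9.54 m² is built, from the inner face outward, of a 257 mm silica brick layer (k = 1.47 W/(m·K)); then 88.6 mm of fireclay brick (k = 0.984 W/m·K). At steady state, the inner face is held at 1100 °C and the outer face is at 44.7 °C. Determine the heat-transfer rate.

Series thermal resistances, inner to outer:
  R_silica brick = L/(kA) = 0.257/(1.47·9.54) = 0.01833 K/W
  R_fireclay brick = L/(kA) = 0.0886/(0.984·9.54) = 0.009438 K/W
ΣR = 0.01833 + 0.009438 = 0.02777 K/W
Q = ΔT/ΣR = (1100 °C − 44.7 °C)/0.02777 = 38000 W

Q = 38.0 kW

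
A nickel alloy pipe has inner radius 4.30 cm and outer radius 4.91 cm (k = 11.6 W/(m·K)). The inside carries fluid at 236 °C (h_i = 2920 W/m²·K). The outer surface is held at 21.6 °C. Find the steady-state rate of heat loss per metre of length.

Q' = 69400 W/m

Treat each layer as a resistance in series:
  R'_conv,in = 1/(2πr h) = 1/(2π·0.0430·2920) = 0.001268 m·K/W
  R'_nickel alloy = ln(0.0491/0.0430)/(2πk) = 0.1327/(2π·11.6) = 0.001820 m·K/W
ΣR = 0.001268 + 0.001820 = 0.003088 m·K/W
Q' = ΔT/ΣR = (236 °C − 21.6 °C)/0.003088 = 69400 W/m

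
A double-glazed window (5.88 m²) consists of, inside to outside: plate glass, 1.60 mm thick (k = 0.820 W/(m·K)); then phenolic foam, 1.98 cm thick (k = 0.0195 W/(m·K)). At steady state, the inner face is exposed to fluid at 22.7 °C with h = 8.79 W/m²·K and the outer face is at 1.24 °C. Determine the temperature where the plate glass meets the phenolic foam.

T = 20.5 °C

Series thermal resistances, inner to outer:
  R_conv,in = 1/(hA) = 1/(8.79·5.88) = 0.01935 K/W
  R_plate glass = L/(kA) = 0.00160/(0.820·5.88) = 3.318×10^-4 K/W
  R_phenolic foam = L/(kA) = 0.0198/(0.0195·5.88) = 0.1727 K/W
ΣR = 0.01935 + 3.318×10^-4 + 0.1727 = 0.1924 K/W
Q = ΔT/ΣR = (22.7 °C − 1.24 °C)/0.1924 = 111.5 W
From the inner boundary to the plate glass/phenolic foam interface, ΣR_partial = 0.01968 K/W.
T_interface = T_in − Q·ΣR_partial = 22.7 °C − (111.5)(0.01968) = 20.5 °C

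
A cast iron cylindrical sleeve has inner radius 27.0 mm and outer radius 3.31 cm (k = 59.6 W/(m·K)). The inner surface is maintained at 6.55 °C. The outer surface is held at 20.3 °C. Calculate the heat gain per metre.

Q' = 25.3 kW/m

Q' = 2πk·ΔT/ln(r₂/r₁) = 2π × 59.6 × 13.75 / ln(0.0331/0.0270) = 25300 W/m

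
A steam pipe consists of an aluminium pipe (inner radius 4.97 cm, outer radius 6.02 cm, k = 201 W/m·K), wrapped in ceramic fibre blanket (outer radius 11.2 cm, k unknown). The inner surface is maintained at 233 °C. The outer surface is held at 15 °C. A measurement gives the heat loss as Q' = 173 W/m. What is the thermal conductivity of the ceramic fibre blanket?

k = 0.0784 W/m·K

ΣR = ΔT/Q' = |233 − 15|/173 = 1.260 m·K/W
Known resistances:
  R'_aluminium = ln(0.0602/0.0497)/(2πk) = 0.1917/(2π·201) = 1.518×10^-4 m·K/W
R_ceramic fibre blanket = ΣR − ΣR_known = 1.260 − 1.518×10^-4 = 1.260 m·K/W
ln(r₂/r₁)/(2πk) = 1.260 ⇒ k = 0.6208/(2π·1.260) = 0.0784 W/m·K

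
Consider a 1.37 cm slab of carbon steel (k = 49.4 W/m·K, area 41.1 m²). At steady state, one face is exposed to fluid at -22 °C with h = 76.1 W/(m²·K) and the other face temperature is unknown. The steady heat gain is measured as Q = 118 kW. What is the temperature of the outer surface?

Series resistances:
  R_conv,in = 1/(hA) = 1/(76.1·41.1) = 3.197×10^-4 K/W
  R_carbon steel = L/(kA) = 0.0137/(49.4·41.1) = 6.748×10^-6 K/W
ΣR = 3.265×10^-4 K/W
ΔT = Q·ΣR = 1.18×10^5 × 3.265×10^-4 = 38.53 K
Heat flows inward, so T_out = T_in + ΔT = -22 + 38.53 = 16.5 °C

T_out = 16.5 °C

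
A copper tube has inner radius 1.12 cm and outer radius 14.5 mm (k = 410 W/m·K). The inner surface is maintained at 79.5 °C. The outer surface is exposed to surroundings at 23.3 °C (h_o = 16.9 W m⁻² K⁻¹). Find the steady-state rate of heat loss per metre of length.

Series thermal resistances, inner to outer:
  R'_copper = ln(0.0145/0.0112)/(2πk) = 0.2582/(2π·410) = 1.002×10^-4 m·K/W
  R'_conv,out = 1/(2πr h) = 1/(2π·0.0145·16.9) = 0.6495 m·K/W
ΣR = 1.002×10^-4 + 0.6495 = 0.6496 m·K/W
Q' = ΔT/ΣR = (79.5 °C − 23.3 °C)/0.6496 = 86.5 W/m

Q' = 86.5 W/m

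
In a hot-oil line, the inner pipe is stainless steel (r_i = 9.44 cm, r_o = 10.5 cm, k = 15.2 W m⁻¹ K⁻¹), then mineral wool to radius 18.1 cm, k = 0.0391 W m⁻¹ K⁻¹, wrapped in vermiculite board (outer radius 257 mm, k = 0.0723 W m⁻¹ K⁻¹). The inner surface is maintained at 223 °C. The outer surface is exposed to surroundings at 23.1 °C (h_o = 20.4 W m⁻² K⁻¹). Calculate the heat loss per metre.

Q' = 66.2 W/m

Treat each layer as a resistance in series:
  R'_stainless steel = ln(0.105/0.0944)/(2πk) = 0.1064/(2π·15.2) = 0.001114 m·K/W
  R'_mineral wool = ln(0.181/0.105)/(2πk) = 0.5445/(2π·0.0391) = 2.217 m·K/W
  R'_vermiculite board = ln(0.257/0.181)/(2πk) = 0.3506/(2π·0.0723) = 0.7717 m·K/W
  R'_conv,out = 1/(2πr h) = 1/(2π·0.257·20.4) = 0.03036 m·K/W
ΣR = 0.001114 + 2.217 + 0.7717 + 0.03036 = 3.020 m·K/W
Q' = ΔT/ΣR = (223 °C − 23.1 °C)/3.020 = 66.2 W/m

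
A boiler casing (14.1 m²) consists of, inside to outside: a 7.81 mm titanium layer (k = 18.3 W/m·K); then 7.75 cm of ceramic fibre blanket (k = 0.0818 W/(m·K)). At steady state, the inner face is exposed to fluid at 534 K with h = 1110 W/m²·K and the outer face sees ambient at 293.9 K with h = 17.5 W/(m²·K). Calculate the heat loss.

Q = 3.37 kW

Resistance network (inner→outer):
  R_conv,in = 1/(hA) = 1/(1110·14.1) = 6.389×10^-5 K/W
  R_titanium = L/(kA) = 0.00781/(18.3·14.1) = 3.027×10^-5 K/W
  R_ceramic fibre blanket = L/(kA) = 0.0775/(0.0818·14.1) = 0.06719 K/W
  R_conv,out = 1/(hA) = 1/(17.5·14.1) = 0.004053 K/W
ΣR = 6.389×10^-5 + 3.027×10^-5 + 0.06719 + 0.004053 = 0.07134 K/W
Q = ΔT/ΣR = (534 K − 293.9 K)/0.07134 = 3370 W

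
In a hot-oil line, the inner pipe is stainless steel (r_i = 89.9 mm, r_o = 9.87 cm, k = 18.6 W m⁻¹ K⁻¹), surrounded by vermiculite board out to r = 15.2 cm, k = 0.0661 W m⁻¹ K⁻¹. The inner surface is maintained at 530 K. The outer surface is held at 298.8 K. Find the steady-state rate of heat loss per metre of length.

Series thermal resistances, inner to outer:
  R'_stainless steel = ln(0.0987/0.0899)/(2πk) = 0.09339/(2π·18.6) = 7.991×10^-4 m·K/W
  R'_vermiculite board = ln(0.152/0.0987)/(2πk) = 0.4318/(2π·0.0661) = 1.040 m·K/W
ΣR = 7.991×10^-4 + 1.040 = 1.041 m·K/W
Q' = ΔT/ΣR = (530 K − 298.8 K)/1.041 = 222 W/m

Q' = 222 W/m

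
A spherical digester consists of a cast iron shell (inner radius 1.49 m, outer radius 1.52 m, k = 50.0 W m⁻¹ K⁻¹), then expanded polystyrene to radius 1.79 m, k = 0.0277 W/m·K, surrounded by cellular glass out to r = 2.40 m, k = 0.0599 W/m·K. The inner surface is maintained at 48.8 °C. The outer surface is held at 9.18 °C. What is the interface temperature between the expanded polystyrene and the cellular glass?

T = 25.0 °C

Treat each layer as a resistance in series:
  R_cast iron = (1/1.49 − 1/1.52)/(4πk) = 0.01325/(4π·50.0) = 2.108×10^-5 K/W
  R_expanded polystyrene = (1/1.52 − 1/1.79)/(4πk) = 0.09924/(4π·0.0277) = 0.2851 K/W
  R_cellular glass = (1/1.79 − 1/2.40)/(4πk) = 0.1420/(4π·0.0599) = 0.1886 K/W
ΣR = 2.108×10^-5 + 0.2851 + 0.1886 = 0.4737 K/W
Q = ΔT/ΣR = (48.8 °C − 9.18 °C)/0.4737 = 83.64 W
From the inner boundary to the expanded polystyrene/cellular glass interface, ΣR_partial = 0.2851 K/W.
T_interface = T_in − Q·ΣR_partial = 48.8 °C − (83.64)(0.2851) = 25.0 °C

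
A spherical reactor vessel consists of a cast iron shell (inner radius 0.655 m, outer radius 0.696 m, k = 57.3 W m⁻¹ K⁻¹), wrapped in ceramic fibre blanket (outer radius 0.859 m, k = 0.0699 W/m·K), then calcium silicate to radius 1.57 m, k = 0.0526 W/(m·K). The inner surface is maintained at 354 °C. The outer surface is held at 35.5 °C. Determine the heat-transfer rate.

Q = 287 W

Treat each layer as a resistance in series:
  R_cast iron = (1/0.655 − 1/0.696)/(4πk) = 0.08994/(4π·57.3) = 1.249×10^-4 K/W
  R_ceramic fibre blanket = (1/0.696 − 1/0.859)/(4πk) = 0.2726/(4π·0.0699) = 0.3104 K/W
  R_calcium silicate = (1/0.859 − 1/1.57)/(4πk) = 0.5272/(4π·0.0526) = 0.7976 K/W
ΣR = 1.249×10^-4 + 0.3104 + 0.7976 = 1.108 K/W
Q = ΔT/ΣR = (354 °C − 35.5 °C)/1.108 = 287 W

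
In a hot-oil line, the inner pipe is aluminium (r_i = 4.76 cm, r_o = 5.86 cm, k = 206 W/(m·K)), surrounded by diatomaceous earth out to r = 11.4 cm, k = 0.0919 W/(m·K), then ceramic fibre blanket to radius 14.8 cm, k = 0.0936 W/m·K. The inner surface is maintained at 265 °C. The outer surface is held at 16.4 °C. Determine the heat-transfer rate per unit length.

Resistance network (inner→outer):
  R'_aluminium = ln(0.0586/0.0476)/(2πk) = 0.2079/(2π·206) = 1.606×10^-4 m·K/W
  R'_diatomaceous earth = ln(0.114/0.0586)/(2πk) = 0.6655/(2π·0.0919) = 1.152 m·K/W
  R'_ceramic fibre blanket = ln(0.148/0.114)/(2πk) = 0.2610/(2π·0.0936) = 0.4438 m·K/W
ΣR = 1.606×10^-4 + 1.152 + 0.4438 = 1.596 m·K/W
Q' = ΔT/ΣR = (265 °C − 16.4 °C)/1.596 = 156 W/m

Q' = 156 W/m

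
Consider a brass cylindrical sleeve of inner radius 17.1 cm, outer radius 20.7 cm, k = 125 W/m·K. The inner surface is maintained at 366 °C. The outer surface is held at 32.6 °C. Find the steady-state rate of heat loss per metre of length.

Q' = 1.37×10^6 W/m

Q' = 2πk·ΔT/ln(r₂/r₁) = 2π × 125 × 333.4 / ln(0.207/0.171) = 1.37×10^6 W/m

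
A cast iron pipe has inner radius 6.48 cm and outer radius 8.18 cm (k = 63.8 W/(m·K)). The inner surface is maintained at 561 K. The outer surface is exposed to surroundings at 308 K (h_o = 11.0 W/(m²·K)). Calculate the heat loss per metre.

Q' = 1430 W/m

Resistance network (inner→outer):
  R'_cast iron = ln(0.0818/0.0648)/(2πk) = 0.2330/(2π·63.8) = 5.812×10^-4 m·K/W
  R'_conv,out = 1/(2πr h) = 1/(2π·0.0818·11.0) = 0.1769 m·K/W
ΣR = 5.812×10^-4 + 0.1769 = 0.1775 m·K/W
Q' = ΔT/ΣR = (561 K − 308 K)/0.1775 = 1430 W/m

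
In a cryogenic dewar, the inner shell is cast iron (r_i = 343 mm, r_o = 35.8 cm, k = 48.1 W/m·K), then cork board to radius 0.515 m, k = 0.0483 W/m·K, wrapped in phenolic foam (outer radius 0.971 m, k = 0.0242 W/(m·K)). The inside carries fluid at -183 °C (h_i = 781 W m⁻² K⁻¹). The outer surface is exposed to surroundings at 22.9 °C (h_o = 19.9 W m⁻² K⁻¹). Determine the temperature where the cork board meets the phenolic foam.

T = -117 °C

Series thermal resistances, inner to outer:
  R_conv,in = 1/(4πr²h) = 1/(4π·0.343²·781) = 8.661×10^-4 K/W
  R_cast iron = (1/0.343 − 1/0.358)/(4πk) = 0.1222/(4π·48.1) = 2.021×10^-4 K/W
  R_cork board = (1/0.358 − 1/0.515)/(4πk) = 0.8515/(4π·0.0483) = 1.403 K/W
  R_phenolic foam = (1/0.515 − 1/0.971)/(4πk) = 0.9119/(4π·0.0242) = 2.999 K/W
  R_conv,out = 1/(4πr²h) = 1/(4π·0.971²·19.9) = 0.004241 K/W
ΣR = 8.661×10^-4 + 2.021×10^-4 + 1.403 + 2.999 + 0.004241 = 4.407 K/W
Q = ΔT/ΣR = (-183 °C − 22.9 °C)/4.407 = -46.72 W
From the inner boundary to the cork board/phenolic foam interface, ΣR_partial = 1.404 K/W.
T_interface = T_in − Q·ΣR_partial = -183 °C − (-46.72)(1.404) = -117 °C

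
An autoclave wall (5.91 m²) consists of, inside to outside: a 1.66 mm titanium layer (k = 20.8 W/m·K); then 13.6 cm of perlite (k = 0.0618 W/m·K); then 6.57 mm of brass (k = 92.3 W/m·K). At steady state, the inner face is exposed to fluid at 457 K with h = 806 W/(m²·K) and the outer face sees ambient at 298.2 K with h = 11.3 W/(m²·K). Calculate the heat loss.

Series thermal resistances, inner to outer:
  R_conv,in = 1/(hA) = 1/(806·5.91) = 2.099×10^-4 K/W
  R_titanium = L/(kA) = 0.00166/(20.8·5.91) = 1.350×10^-5 K/W
  R_perlite = L/(kA) = 0.136/(0.0618·5.91) = 0.3724 K/W
  R_brass = L/(kA) = 0.00657/(92.3·5.91) = 1.204×10^-5 K/W
  R_conv,out = 1/(hA) = 1/(11.3·5.91) = 0.01497 K/W
ΣR = 2.099×10^-4 + 1.350×10^-5 + 0.3724 + 1.204×10^-5 + 0.01497 = 0.3876 K/W
Q = ΔT/ΣR = (457 K − 298.2 K)/0.3876 = 410 W

Q = 410 W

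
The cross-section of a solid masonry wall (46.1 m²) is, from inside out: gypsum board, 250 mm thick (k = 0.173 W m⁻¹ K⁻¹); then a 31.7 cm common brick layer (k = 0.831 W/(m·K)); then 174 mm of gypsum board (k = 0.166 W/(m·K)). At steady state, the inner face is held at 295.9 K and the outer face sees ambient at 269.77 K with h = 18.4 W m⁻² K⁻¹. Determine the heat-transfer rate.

Q = 411 W

Resistance network (inner→outer):
  R_gypsum board = L/(kA) = 0.250/(0.173·46.1) = 0.03135 K/W
  R_common brick = L/(kA) = 0.317/(0.831·46.1) = 0.008275 K/W
  R_gypsum board = L/(kA) = 0.174/(0.166·46.1) = 0.02274 K/W
  R_conv,out = 1/(hA) = 1/(18.4·46.1) = 0.001179 K/W
ΣR = 0.03135 + 0.008275 + 0.02274 + 0.001179 = 0.06354 K/W
Q = ΔT/ΣR = (295.9 K − 269.77 K)/0.06354 = 411 W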